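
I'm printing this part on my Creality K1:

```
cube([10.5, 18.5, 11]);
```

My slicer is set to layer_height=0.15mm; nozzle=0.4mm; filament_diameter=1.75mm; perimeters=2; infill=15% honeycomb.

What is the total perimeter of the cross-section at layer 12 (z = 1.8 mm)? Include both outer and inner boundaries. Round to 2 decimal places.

58.00 mm

At z = 1.8 mm: the 10.5×18.5 cube contributes its full rectangle (perimeter 58.00 mm). Overall, the cross-section is a single solid region. Total boundary length (outer) = 58.00 mm.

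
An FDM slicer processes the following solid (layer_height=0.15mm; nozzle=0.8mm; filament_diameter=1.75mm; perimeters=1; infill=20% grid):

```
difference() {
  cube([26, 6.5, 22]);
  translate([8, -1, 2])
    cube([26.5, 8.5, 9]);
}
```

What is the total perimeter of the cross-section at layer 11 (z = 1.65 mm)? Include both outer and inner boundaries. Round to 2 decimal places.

At z = 1.65 mm: the cube is present — its section is the full 26×6.5 rectangle (perimeter 65.00 mm); the cube at (8, -1) is absent (z outside [2, 11]); Taking the first minus the rest: none of the subtracted shapes is present at this height, so the 26×6.5 cube is unchanged — boundary = 65.00 mm. Overall, the cross-section is a single solid region. Total boundary length (outer) = 65.00 mm.

65.00 mm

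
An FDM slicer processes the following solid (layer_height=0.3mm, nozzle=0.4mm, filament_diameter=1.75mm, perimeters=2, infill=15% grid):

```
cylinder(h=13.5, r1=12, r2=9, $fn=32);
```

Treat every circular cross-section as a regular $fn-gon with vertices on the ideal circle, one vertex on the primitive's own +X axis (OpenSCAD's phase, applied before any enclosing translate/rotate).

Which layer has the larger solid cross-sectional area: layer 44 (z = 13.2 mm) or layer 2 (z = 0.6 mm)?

layer 2 (z = 0.6 mm)

Layer 44 (z = 13.2): the cone (r1=12→r2=9) has section circumradius 9.067 here — a regular 32-gon (area = (32/2)·9.067²·sin(360°/32) = 256.60 mm²). So its area = 256.60 mm². Layer 2 (z = 0.6): the cone (r1=12→r2=9) has section circumradius 11.867 here — a regular 32-gon (area = (32/2)·11.867²·sin(360°/32) = 439.55 mm²). So its area = 439.55 mm². Layer 2 is larger (439.55 vs 256.60 mm²).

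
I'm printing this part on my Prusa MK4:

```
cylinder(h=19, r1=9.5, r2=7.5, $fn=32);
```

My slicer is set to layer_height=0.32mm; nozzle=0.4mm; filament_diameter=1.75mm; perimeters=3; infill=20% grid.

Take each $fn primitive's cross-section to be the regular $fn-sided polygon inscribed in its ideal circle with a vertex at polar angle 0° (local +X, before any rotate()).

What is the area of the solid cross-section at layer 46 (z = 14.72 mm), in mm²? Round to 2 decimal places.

At z = 14.72 mm: the cone: at t=0.775 of its height the radius interpolates to r₁+(r₂−r₁)t = 7.951, giving a regular 32-gon of that circumradius (area = (32/2)·7.951²·sin(360°/32) = 197.31 mm²). Overall, the cross-section is a single solid region. Net area = 197.31 mm².

197.31 mm²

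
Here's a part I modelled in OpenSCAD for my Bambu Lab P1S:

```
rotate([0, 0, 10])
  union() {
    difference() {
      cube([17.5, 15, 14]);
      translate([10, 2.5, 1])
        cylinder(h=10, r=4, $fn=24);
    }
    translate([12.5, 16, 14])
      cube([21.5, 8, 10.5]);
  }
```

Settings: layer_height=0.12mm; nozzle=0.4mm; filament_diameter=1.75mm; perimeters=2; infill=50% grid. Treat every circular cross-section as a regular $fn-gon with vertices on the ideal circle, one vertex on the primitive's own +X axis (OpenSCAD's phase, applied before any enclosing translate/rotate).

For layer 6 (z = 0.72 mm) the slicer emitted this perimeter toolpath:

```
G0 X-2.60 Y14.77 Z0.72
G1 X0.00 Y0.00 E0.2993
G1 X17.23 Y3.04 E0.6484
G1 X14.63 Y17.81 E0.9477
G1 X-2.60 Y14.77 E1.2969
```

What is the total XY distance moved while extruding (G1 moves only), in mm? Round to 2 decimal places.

64.99 mm

Sum the Euclidean lengths of each G1 segment: total = 64.99 mm.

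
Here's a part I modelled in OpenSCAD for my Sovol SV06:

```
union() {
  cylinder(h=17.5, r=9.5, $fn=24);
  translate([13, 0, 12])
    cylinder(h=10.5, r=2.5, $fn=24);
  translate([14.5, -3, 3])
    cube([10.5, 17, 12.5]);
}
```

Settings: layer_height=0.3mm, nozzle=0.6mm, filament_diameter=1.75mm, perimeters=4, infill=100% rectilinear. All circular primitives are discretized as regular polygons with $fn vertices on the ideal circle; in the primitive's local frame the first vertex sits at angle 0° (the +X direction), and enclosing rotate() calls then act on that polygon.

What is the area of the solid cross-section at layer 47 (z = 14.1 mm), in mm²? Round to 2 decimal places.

At z = 14.1 mm: the r=9.5 cylinder gives a regular 24-gon of circumradius 9.5 (constant along its height) (area = (24/2)·9.500²·sin(360°/24) = 280.30 mm²); the r=2.5 cylinder at (13, 0) gives a regular 24-gon of circumradius 2.5 (constant along its height) (area = (24/2)·2.500²·sin(360°/24) = 19.41 mm²); the 10.5×17 cube at (14.5, -3) contributes its full rectangle (area 178.50 mm²); Merging all regions: the regions partially overlap — summed areas 478.21 mm² minus the doubly-counted overlap 2.73 mm² gives 475.48 mm² — area = 475.48 mm². Overall, the cross-section has 2 separate islands. Net area = 475.48 mm².

475.48 mm²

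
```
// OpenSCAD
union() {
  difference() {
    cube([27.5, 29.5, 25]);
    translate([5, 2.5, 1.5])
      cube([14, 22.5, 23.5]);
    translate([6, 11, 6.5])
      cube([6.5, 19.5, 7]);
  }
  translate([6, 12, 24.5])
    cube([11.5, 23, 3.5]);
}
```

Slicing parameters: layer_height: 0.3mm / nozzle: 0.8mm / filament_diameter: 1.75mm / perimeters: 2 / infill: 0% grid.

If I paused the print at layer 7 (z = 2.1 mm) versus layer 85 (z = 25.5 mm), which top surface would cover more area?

Layer 7 (z = 2.1): the cube is present — its section is the full 27.5×29.5 rectangle (area 811.25 mm²); the cube at (5, 2.5) (footprint 14×22.5) is included at this height (area 315.00 mm²); the cube at (6, 11) is not intersected at this z (z outside [6.5, 13.5]); Taking the first minus the rest: starting from the 27.5×29.5 cube (811.25 mm²), the 14×22.5 cube at (5, 2.5) lies wholly inside it (removes its full 315.00 mm² and its 73.00 mm outline becomes a hole wall) — area = 496.25 mm²; the cube at (6, 12) is not intersected at this z (z outside [24.5, 28]); Taking the union: only that combined region is present, so the union is just that shape — area = 496.25 mm². So its area = 496.25 mm². Layer 85 (z = 25.5): the cube is absent (z outside [0, 25]); the cube at (5, 2.5) does not reach this height (z outside [1.5, 25]); the cube at (6, 11) is absent (z outside [6.5, 13.5]); Taking the first minus the rest: the first operand is absent here, so nothing remains; the cube at (6, 12) is present — its section is the full 11.5×23 rectangle (area 264.50 mm²); Merging all regions: only the 11.5×23 cube at (6, 12) is present, so the union is just that shape — area = 264.50 mm². So its area = 264.50 mm². Layer 7 is larger (496.25 vs 264.50 mm²).

layer 7 (z = 2.1 mm)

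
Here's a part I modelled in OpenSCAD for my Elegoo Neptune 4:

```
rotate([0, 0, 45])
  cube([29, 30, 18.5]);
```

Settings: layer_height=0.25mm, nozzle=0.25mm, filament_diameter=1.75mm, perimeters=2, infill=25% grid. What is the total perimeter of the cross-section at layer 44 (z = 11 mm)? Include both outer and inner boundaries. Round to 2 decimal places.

118.00 mm

At z = 11 mm: the 29×30 cube contributes its full rectangle (perimeter 118.00 mm); (rotated 45° about Z; rotation is an isometry so areas/perimeters/island counts are preserved). Overall, the cross-section is a single solid region. Total boundary length (outer) = 118.00 mm.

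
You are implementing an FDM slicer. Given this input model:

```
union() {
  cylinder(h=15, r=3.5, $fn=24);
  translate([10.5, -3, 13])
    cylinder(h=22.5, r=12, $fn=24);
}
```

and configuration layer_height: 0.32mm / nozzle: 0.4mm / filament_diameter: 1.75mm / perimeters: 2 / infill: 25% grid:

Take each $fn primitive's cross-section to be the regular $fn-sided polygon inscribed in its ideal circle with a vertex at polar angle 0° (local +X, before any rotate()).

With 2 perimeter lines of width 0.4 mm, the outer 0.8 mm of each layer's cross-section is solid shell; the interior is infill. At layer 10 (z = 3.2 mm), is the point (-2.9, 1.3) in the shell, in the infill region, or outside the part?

At z = 3.2 mm: the cylinder: section is a regular 24-gon, circumradius r=3.5; the cylinder at (10.5, -3) does not reach this height (z outside [13, 35.5]); Taking the union: only the r=3.5 cylinder is present, so the union is just that shape — 1 connected region. Overall, the cross-section is a single solid region. The nearest boundary edge runs (-3.03, 1.75)→(-3.38, 0.91); distance from the point to it = 0.29 mm. The point is inside the cross-section, 0.29 mm from the nearest boundary — within the 0.8 mm shell band (2 × 0.4).

shell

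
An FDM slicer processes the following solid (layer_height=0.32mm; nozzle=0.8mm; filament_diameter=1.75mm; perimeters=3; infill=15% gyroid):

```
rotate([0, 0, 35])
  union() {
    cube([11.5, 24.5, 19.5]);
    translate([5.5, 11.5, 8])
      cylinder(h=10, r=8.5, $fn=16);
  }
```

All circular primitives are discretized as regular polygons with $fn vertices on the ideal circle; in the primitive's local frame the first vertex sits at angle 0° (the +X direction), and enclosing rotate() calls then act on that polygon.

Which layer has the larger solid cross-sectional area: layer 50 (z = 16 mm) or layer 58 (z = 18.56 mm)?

layer 50 (z = 16 mm)

Layer 50 (z = 16): the 11.5×24.5 cube contributes its full rectangle (area 281.75 mm²); the cylinder at (5.5, 11.5): section is a regular 16-gon, circumradius r=8.5 (area = (16/2)·8.500²·sin(360°/16) = 221.19 mm²); Taking the union: the regions partially overlap — summed areas 502.94 mm² minus the doubly-counted overlap 176.41 mm² gives 326.53 mm² — area = 326.53 mm²; (whole slice rotated 35° about Z — lengths, areas and connectivity unchanged). So its area = 326.53 mm². Layer 58 (z = 18.56): the 11.5×24.5 cube contributes its full rectangle (area 281.75 mm²); the cylinder at (5.5, 11.5) is not intersected at this z (z outside [8, 18]); Taking the union: only the 11.5×24.5 cube is present, so the union is just that shape — area = 281.75 mm²; (whole slice rotated 35° about Z — lengths, areas and connectivity unchanged). So its area = 281.75 mm². Layer 50 is larger (326.53 vs 281.75 mm²).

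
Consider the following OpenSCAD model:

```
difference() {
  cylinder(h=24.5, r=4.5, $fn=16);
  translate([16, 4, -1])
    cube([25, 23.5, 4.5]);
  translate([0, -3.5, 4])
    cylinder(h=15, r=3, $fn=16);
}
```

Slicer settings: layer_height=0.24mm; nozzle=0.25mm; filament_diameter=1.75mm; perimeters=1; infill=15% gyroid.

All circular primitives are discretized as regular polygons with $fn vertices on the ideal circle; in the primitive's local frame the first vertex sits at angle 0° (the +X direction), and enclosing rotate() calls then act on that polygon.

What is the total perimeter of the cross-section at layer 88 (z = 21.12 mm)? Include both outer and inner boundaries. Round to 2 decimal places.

At z = 21.12 mm: the r=4.5 cylinder contributes a regular 16-gon of circumradius 4.5 (perimeter = 2·16·4.500·sin(180°/16) = 28.09 mm); the cube at (16, 4) is not intersected at this z (z outside [-1, 3.5]); the cylinder at (0, -3.5) is absent (z outside [4, 19]); After the difference (first − rest): none of the subtracted shapes is present at this height, so the r=4.5 cylinder is unchanged — boundary = 28.09 mm. Overall, the cross-section is a single solid region. Total boundary length (outer) = 28.09 mm.

28.09 mm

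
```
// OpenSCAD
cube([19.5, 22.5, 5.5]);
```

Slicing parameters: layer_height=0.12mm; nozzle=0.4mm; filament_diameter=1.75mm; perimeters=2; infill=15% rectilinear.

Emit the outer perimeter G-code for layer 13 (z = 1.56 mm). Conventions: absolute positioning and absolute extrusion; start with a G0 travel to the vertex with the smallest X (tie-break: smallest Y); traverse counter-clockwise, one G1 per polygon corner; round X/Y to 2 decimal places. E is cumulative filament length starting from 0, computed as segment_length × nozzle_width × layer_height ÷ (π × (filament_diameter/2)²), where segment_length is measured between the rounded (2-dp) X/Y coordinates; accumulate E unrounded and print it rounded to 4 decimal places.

At z = 1.56 mm: the cube is present — its section is the full 19.5×22.5 rectangle. The outline is a single polygon with 4 vertices. Extrusion per mm of travel: 0.4 × 0.12 / (π × 0.875²) = 0.019956. Accumulating E over each segment gives final E = 1.6763.

G0 X0.00 Y0.00 Z1.56
G1 X19.50 Y0.00 E0.3891
G1 X19.50 Y22.50 E0.8382
G1 X0.00 Y22.50 E1.2273
G1 X0.00 Y0.00 E1.6763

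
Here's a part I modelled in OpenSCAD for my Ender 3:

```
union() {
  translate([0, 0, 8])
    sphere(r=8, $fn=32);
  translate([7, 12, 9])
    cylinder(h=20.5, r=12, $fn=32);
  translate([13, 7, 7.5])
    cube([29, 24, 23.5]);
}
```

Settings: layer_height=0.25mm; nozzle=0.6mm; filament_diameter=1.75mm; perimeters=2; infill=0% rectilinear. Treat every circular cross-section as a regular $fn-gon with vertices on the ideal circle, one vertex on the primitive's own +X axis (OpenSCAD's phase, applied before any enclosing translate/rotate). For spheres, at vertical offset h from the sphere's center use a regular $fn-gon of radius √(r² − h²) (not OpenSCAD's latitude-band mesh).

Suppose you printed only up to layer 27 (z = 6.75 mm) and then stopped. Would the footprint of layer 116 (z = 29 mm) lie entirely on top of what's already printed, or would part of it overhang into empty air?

part overhangs

Compare the two slices. At z = 6.75: the r=8 sphere slices to a regular 32-gon of circumradius 7.902 (√(r²−h²) with h=1.25 from center) (area = (32/2)·7.902²·sin(360°/32) = 194.90 mm²); the cylinder at (7, 12) does not reach this height (z outside [9, 29.5]); the cube at (13, 7) is not intersected at this z (z outside [7.5, 31]); Combining (union): only the r=8 sphere is present, so the union is just that shape — area = 194.90 mm². At z = 29: the sphere is not intersected at this z (|z−center|=21.000 > r=8); the r=12 cylinder at (7, 12) gives a regular 32-gon of circumradius 12 (constant along its height) (area = (32/2)·12.000²·sin(360°/32) = 449.49 mm²); the 29×24 cube at (13, 7) contributes its full rectangle (area 696.00 mm²); Merging all regions: the regions partially overlap — summed areas 1145.49 mm² minus the doubly-counted overlap 71.77 mm² gives 1073.72 mm² — area = 1073.72 mm². Checking containment: at z = 29 the cross-section extends beyond the z = 6.75 cross-section by about 1017.57 mm².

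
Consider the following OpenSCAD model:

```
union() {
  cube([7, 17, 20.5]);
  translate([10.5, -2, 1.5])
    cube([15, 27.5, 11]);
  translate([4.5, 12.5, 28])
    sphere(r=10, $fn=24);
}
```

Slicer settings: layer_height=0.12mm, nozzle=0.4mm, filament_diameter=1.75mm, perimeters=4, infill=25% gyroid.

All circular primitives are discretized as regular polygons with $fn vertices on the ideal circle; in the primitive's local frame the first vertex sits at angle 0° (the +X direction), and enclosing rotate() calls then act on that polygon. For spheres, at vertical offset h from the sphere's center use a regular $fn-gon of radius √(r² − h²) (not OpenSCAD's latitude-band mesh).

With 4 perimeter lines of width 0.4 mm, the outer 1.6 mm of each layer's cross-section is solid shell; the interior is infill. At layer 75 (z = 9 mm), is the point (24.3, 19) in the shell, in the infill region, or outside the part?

shell

At z = 9 mm: the 7×17 cube contributes its full rectangle; the cube at (10.5, -2) is present — its section is the full 15×27.5 rectangle; the sphere at (4.5, 12.5) does not reach this height (|z−center|=19.000 > r=10); Combining (union): the 2 present regions are separate (no shared area or edge), so areas and boundary lengths simply add and each stays a separate island — 2 connected regions. Overall, the cross-section has 2 separate islands. The nearest boundary edge runs (25.50, 25.50)→(25.50, -2.00); distance from the point to it = 1.20 mm. (Shell/infill is judged within the island containing the point — the largest one.) The point is inside the cross-section, 1.20 mm from the nearest boundary — within the 1.6 mm shell band (4 × 0.4).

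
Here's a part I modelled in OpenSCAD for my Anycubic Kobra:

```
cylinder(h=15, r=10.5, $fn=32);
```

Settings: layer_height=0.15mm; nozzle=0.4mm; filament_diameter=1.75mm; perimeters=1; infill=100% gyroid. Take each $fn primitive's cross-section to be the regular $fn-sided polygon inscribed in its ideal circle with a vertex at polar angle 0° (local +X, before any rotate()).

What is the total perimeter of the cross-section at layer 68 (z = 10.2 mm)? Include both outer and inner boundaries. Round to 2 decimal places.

65.87 mm

At z = 10.2 mm: the cylinder: section is a regular 32-gon, circumradius r=10.5 (perimeter = 2·32·10.500·sin(180°/32) = 65.87 mm). Overall, the cross-section is a single solid region. Total boundary length (outer) = 65.87 mm.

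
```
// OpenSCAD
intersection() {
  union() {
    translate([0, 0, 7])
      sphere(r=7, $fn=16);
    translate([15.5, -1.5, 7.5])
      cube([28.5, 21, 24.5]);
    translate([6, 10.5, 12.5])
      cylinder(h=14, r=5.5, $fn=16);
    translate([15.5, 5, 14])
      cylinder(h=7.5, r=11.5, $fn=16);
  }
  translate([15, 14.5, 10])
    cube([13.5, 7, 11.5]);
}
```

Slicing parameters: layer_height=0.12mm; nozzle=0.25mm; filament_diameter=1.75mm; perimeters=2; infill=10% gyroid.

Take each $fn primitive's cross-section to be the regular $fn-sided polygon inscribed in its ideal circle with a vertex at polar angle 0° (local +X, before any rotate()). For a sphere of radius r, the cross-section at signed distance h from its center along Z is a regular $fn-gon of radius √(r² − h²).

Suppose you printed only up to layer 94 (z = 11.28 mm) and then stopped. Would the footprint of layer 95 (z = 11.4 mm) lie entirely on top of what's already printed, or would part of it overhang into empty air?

Compare the two slices. At z = 11.28: the r=7 sphere slices to a regular 16-gon of circumradius 5.539 (√(r²−h²) with h=4.28 from center) (area = (16/2)·5.539²·sin(360°/16) = 93.93 mm²); the 28.5×21 cube at (15.5, -1.5) contributes its full rectangle (area 598.50 mm²); the cylinder at (6, 10.5) does not reach this height (z outside [12.5, 26.5]); the cylinder at (15.5, 5) does not reach this height (z outside [14, 21.5]); Taking the union: the 2 present regions are separate (no shared area or edge), so areas and boundary lengths simply add and each stays a separate island — area = 692.43 mm²; the cube at (15, 14.5) is present — its section is the full 13.5×7 rectangle (area 94.50 mm²); Keeping only the common overlap: the 13.5×7 cube at (15, 14.5) partially overlaps the result so far; clipping to the common part keeps 65.00 mm² — area = 65.00 mm². At z = 11.4: the sphere: section is a regular 16-gon, circumradius = √(r²−h²) = √(7²−4.4²) = 5.444 (area = (16/2)·5.444²·sin(360°/16) = 90.74 mm²); the cube at (15.5, -1.5) (footprint 28.5×21) is included at this height (area 598.50 mm²); the cylinder at (6, 10.5) does not reach this height (z outside [12.5, 26.5]); the cylinder at (15.5, 5) is absent (z outside [14, 21.5]); Taking the union: the 2 present regions are separate (no shared area or edge), so areas and boundary lengths simply add and each stays a separate island — area = 689.24 mm²; the cube at (15, 14.5) is present — its section is the full 13.5×7 rectangle (area 94.50 mm²); Taking the intersection: the 13.5×7 cube at (15, 14.5) partially overlaps the result so far; clipping to the common part keeps 65.00 mm² — area = 65.00 mm². Checking containment: the cross-section at z = 11.4 is a subset of the cross-section at z = 11.28.

entirely on top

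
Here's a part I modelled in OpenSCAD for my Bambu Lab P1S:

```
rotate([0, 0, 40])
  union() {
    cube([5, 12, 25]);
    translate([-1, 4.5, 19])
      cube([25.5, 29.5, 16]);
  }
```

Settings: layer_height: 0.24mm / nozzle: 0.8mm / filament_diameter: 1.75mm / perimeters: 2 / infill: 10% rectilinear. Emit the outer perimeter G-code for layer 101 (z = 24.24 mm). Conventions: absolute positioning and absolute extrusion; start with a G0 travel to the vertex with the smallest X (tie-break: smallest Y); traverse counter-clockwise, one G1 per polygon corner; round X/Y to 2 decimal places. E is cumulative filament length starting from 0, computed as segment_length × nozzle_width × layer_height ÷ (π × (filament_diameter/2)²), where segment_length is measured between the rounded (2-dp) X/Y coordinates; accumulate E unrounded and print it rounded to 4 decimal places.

At z = 24.24 mm: the 5×12 cube contributes its full rectangle; the cube at (-1, 4.5) is present — its section is the full 25.5×29.5 rectangle; Combining (union): the regions partially overlap (shared area 37.50 mm²), so overlapping operands fuse into one piece — 1 connected region; (rotated 40° about Z; rotation is an isometry so areas/perimeters/island counts are preserved). The outline is a single polygon with 8 vertices. Extrusion per mm of travel: 0.8 × 0.24 / (π × 0.875²) = 0.079824. Accumulating E over each segment gives final E = 9.4996.

G0 X-22.62 Y25.40 Z24.24
G1 X-3.66 Y2.80 E2.3548
G1 X-2.89 Y3.45 E2.4352
G1 X0.00 Y0.00 E2.7945
G1 X3.83 Y3.21 E3.1934
G1 X0.94 Y6.66 E3.5526
G1 X15.88 Y19.20 E5.1096
G1 X-3.09 Y41.79 E7.4644
G1 X-22.62 Y25.40 E9.4996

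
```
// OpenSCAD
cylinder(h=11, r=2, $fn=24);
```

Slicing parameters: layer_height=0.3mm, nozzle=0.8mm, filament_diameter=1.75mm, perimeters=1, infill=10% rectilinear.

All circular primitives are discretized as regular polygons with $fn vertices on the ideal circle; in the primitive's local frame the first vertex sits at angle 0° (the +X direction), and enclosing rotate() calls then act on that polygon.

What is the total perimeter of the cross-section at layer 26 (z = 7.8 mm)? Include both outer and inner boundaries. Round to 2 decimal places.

12.53 mm

At z = 7.8 mm: the r=2 cylinder contributes a regular 24-gon of circumradius 2 (perimeter = 2·24·2.000·sin(180°/24) = 12.53 mm). Overall, the cross-section is a single solid region. Total boundary length (outer) = 12.53 mm.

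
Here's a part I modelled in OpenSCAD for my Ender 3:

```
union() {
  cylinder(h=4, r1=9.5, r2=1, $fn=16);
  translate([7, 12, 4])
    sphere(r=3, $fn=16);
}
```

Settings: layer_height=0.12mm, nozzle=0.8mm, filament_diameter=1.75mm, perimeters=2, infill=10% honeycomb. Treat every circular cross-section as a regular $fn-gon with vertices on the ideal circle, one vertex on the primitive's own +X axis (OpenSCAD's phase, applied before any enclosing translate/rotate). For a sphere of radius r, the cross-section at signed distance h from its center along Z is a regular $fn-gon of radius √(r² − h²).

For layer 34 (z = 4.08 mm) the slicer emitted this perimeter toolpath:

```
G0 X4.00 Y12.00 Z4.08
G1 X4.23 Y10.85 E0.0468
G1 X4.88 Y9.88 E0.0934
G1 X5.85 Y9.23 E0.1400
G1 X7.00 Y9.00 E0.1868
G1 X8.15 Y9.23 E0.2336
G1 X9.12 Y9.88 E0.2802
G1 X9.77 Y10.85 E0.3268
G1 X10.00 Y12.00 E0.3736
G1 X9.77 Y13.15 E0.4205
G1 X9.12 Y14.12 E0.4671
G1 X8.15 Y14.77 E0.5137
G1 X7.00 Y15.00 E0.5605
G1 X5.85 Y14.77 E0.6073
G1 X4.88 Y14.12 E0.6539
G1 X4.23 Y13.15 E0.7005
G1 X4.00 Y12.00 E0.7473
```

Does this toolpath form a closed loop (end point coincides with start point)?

yes

Start point (G0): (4.00, 12.00). End point (last G1): the path returns to the start — closed.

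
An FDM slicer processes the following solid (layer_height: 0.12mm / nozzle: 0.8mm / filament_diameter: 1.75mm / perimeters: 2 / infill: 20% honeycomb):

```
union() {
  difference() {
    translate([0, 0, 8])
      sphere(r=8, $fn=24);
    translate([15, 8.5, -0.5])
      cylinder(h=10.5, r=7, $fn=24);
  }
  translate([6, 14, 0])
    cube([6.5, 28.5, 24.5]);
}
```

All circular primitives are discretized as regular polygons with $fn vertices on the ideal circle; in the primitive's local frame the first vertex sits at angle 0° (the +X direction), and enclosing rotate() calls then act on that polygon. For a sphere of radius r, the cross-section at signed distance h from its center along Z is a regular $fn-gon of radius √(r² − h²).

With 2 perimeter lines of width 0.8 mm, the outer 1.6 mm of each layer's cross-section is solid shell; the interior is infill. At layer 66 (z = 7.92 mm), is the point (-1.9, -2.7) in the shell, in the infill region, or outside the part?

At z = 7.92 mm: the r=8 sphere slices to a regular 24-gon of circumradius 8.000 (√(r²−h²) with h=0.08 from center); the cylinder at (15, 8.5): section is a regular 24-gon, circumradius r=7; Taking the first minus the rest: starting from the r=8 sphere, the r=7 cylinder at (15, 8.5) misses the remaining region (no effect) — 1 connected region; the cube at (6, 14) is present — its section is the full 6.5×28.5 rectangle; Combining (union): the 2 present regions are separate (no shared area or edge), so areas and boundary lengths simply add and each stays a separate island — 2 connected regions. Overall, the cross-section has 2 separate islands. The nearest boundary edge runs (-4.00, -6.93)→(-5.66, -5.66); distance from the point to it = 4.63 mm. (Shell/infill is judged within the island containing the point — the largest one.) The point is inside the cross-section and 4.63 mm from the nearest boundary — more than the 1.6 mm shell width (2 × 0.8), so it's in the infill interior.

infill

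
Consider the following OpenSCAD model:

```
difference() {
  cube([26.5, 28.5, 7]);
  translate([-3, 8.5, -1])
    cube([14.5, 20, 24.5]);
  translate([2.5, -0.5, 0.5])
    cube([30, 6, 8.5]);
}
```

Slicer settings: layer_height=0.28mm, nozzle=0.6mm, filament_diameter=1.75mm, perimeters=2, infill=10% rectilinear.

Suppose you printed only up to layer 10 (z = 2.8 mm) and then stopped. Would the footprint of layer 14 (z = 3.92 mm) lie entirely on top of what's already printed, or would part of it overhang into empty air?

Compare the two slices. At z = 2.8: the cube is present — its section is the full 26.5×28.5 rectangle (area 755.25 mm²); the 14.5×20 cube at (-3, 8.5) contributes its full rectangle (area 290.00 mm²); the cube at (2.5, -0.5) (footprint 30×6) is included at this height (area 180.00 mm²); Subtracting the remaining from the first: starting from the 26.5×28.5 cube (755.25 mm²), the 14.5×20 cube at (-3, 8.5) partially overlaps it — only the 230.00 mm² overlap (of its 290.00 mm²) is removed, clipping the outline; the 30×6 cube at (2.5, -0.5) partially overlaps it — only the 132.00 mm² overlap (of its 180.00 mm²) is removed, clipping the outline — area = 393.25 mm². At z = 3.92: the cube is present — its section is the full 26.5×28.5 rectangle (area 755.25 mm²); the 14.5×20 cube at (-3, 8.5) contributes its full rectangle (area 290.00 mm²); the 30×6 cube at (2.5, -0.5) contributes its full rectangle (area 180.00 mm²); Subtracting the remaining from the first: starting from the 26.5×28.5 cube (755.25 mm²), the 14.5×20 cube at (-3, 8.5) partially overlaps it — only the 230.00 mm² overlap (of its 290.00 mm²) is removed, clipping the outline; the 30×6 cube at (2.5, -0.5) partially overlaps it — only the 132.00 mm² overlap (of its 180.00 mm²) is removed, clipping the outline — area = 393.25 mm². Checking containment: the cross-section at z = 3.92 is a subset of the cross-section at z = 2.8.

entirely on top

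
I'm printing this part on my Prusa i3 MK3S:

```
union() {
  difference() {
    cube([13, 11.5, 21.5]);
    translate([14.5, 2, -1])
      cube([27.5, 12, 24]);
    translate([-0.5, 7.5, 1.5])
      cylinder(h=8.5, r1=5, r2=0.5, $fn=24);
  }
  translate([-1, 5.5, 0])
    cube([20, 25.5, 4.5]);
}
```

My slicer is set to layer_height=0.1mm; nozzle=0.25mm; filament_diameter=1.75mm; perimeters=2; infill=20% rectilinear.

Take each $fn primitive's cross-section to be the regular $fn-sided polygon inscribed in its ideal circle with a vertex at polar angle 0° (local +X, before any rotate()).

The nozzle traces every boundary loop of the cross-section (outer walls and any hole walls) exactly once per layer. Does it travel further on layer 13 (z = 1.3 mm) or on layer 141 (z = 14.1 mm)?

Layer 13 (z = 1.3): the 13×11.5 cube contributes its full rectangle (perimeter 49.00 mm); the cube at (14.5, 2) (footprint 27.5×12) is included at this height (perimeter 79.00 mm); the cone at (-0.5, 7.5) is absent (z outside [1.5, 10]); After the difference (first − rest): starting from the 13×11.5 cube, the 27.5×12 cube at (14.5, 2) misses the remaining region (no effect) — boundary = 49.00 mm; the 20×25.5 cube at (-1, 5.5) contributes its full rectangle (perimeter 91.00 mm); Taking the union: the regions partially overlap (shared area 78.00 mm²), so the edge portions inside another operand are dropped and the merged outline is re-measured after clipping — boundary = 102.00 mm. So its perimeter = 102.00 mm. Layer 141 (z = 14.1): the 13×11.5 cube contributes its full rectangle (perimeter 49.00 mm); the cube at (14.5, 2) (footprint 27.5×12) is included at this height (perimeter 79.00 mm); the cone at (-0.5, 7.5) is not intersected at this z (z outside [1.5, 10]); Taking the first minus the rest: starting from the 13×11.5 cube, the 27.5×12 cube at (14.5, 2) misses the remaining region (no effect) — boundary = 49.00 mm; the cube at (-1, 5.5) does not reach this height (z outside [0, 4.5]); Taking the union: only the result so far is present, so the union is just that shape — boundary = 49.00 mm. So its perimeter = 49.00 mm. Layer 13 is larger (102.00 vs 49.00 mm).

layer 13 (z = 1.3 mm)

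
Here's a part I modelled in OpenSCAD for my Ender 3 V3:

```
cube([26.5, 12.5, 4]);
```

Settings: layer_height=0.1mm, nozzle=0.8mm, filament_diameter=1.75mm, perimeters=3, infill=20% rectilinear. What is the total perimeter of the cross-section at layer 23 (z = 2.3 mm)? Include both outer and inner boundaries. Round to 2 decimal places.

78.00 mm

At z = 2.3 mm: the cube (footprint 26.5×12.5) is included at this height (perimeter 78.00 mm). Overall, the cross-section is a single solid region. Total boundary length (outer) = 78.00 mm.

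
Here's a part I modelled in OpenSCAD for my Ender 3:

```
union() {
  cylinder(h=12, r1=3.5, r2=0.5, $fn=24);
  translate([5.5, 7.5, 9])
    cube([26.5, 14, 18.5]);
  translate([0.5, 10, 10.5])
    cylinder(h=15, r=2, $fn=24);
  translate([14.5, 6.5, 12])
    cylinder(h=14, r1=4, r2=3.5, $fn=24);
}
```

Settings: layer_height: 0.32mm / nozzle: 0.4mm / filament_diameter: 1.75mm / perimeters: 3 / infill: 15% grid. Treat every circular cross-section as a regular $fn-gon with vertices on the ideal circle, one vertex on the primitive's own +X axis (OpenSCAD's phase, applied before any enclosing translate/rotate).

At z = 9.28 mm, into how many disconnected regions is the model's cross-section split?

At z = 9.28 mm: the cone (r1=3.5→r2=0.5) has section circumradius 1.180 here — a regular 24-gon; the 26.5×14 cube at (5.5, 7.5) contributes its full rectangle; the cylinder at (0.5, 10) is absent (z outside [10.5, 25.5]); the cone at (14.5, 6.5) is not intersected at this z (z outside [12, 26]); Merging all regions: the 2 present regions are separate (no shared area or edge), so areas and boundary lengths simply add and each stays a separate island — 2 connected regions. The result has 2 disconnected regions.

2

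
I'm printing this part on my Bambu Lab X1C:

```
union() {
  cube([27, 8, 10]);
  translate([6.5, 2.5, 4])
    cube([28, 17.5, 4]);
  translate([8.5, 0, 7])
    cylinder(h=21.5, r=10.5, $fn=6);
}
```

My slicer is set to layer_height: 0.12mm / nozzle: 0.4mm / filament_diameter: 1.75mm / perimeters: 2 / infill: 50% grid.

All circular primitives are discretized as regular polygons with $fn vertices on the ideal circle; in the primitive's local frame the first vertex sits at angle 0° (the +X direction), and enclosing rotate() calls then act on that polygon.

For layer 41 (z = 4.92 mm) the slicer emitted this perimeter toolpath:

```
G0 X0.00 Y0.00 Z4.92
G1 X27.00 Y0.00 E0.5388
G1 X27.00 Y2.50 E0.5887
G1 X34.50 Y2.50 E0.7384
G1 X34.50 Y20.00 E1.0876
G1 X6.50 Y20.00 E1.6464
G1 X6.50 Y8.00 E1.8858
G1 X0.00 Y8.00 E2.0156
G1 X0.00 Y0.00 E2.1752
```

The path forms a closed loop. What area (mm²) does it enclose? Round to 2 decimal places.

593.25 mm²

Apply the shoelace formula to the sequence of (X, Y) vertices; enclosed area = 593.25 mm².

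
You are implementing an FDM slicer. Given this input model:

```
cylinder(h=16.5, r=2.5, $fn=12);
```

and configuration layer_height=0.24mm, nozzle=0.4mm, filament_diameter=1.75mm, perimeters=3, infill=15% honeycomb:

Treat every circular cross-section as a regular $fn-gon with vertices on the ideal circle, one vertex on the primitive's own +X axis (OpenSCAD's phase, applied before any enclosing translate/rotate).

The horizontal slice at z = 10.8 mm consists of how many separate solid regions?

1

At z = 10.8 mm: the cylinder: section is a regular 12-gon, circumradius r=2.5. The result has 1 disconnected region.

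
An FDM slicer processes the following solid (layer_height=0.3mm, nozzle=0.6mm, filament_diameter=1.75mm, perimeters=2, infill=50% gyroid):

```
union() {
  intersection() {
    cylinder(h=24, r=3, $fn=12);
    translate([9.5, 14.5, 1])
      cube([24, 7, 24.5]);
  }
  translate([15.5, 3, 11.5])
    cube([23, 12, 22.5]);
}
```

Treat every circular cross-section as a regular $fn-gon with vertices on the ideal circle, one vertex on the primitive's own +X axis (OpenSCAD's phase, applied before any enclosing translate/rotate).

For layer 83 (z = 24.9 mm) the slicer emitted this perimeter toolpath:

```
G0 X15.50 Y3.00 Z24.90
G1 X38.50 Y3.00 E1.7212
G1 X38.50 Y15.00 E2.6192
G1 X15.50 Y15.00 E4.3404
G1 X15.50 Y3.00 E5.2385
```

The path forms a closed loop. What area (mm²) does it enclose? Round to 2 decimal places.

276.00 mm²

Apply the shoelace formula to the sequence of (X, Y) vertices; enclosed area = 276.00 mm².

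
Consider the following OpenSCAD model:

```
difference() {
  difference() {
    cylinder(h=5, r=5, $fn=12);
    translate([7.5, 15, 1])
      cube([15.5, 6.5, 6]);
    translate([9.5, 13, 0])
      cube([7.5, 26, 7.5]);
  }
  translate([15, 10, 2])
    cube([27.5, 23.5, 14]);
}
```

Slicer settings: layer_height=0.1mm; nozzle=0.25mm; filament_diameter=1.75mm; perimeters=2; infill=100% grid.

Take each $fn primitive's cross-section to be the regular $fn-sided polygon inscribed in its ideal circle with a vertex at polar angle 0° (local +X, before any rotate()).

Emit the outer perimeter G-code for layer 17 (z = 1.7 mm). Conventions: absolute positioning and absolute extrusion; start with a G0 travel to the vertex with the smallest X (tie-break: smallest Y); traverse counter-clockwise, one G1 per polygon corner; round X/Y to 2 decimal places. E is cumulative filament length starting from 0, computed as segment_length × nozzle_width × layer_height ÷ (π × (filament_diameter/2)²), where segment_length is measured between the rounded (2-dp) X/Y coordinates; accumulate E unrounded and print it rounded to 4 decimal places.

At z = 1.7 mm: the cylinder: section is a regular 12-gon, circumradius r=5; the cube at (7.5, 15) (footprint 15.5×6.5) is included at this height; the cube at (9.5, 13) is present — its section is the full 7.5×26 rectangle; Taking the first minus the rest: starting from the r=5 cylinder, the 15.5×6.5 cube at (7.5, 15) misses the remaining region (no effect); the 7.5×26 cube at (9.5, 13) misses the remaining region (no effect) — 1 connected region; the cube at (15, 10) is not intersected at this z (z outside [2, 16]); Subtracting the remaining from the first: none of the subtracted shapes is present at this height, so the result so far is unchanged — 1 connected region. The outline is a single polygon with 12 vertices. Extrusion per mm of travel: 0.25 × 0.1 / (π × 0.875²) = 0.010394. Accumulating E over each segment gives final E = 0.3228.

G0 X-5.00 Y0.00 Z1.70
G1 X-4.33 Y-2.50 E0.0269
G1 X-2.50 Y-4.33 E0.0538
G1 X0.00 Y-5.00 E0.0807
G1 X2.50 Y-4.33 E0.1076
G1 X4.33 Y-2.50 E0.1345
G1 X5.00 Y0.00 E0.1614
G1 X4.33 Y2.50 E0.1883
G1 X2.50 Y4.33 E0.2152
G1 X0.00 Y5.00 E0.2421
G1 X-2.50 Y4.33 E0.2690
G1 X-4.33 Y2.50 E0.2959
G1 X-5.00 Y0.00 E0.3228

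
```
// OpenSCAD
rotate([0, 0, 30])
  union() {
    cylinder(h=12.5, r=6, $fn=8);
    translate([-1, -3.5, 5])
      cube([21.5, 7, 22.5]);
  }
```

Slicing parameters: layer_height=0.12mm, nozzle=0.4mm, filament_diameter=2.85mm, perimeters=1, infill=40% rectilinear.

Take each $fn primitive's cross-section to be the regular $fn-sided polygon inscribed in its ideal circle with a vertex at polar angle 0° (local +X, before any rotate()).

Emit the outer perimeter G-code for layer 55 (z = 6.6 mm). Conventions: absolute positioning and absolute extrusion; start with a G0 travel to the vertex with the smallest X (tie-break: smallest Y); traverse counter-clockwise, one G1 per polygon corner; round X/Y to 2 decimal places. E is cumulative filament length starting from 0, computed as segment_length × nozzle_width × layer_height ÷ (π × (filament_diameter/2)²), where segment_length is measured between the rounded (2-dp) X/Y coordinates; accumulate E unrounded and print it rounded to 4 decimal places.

At z = 6.6 mm: the cylinder: section is a regular 8-gon, circumradius r=6; the 21.5×7 cube at (-1, -3.5) contributes its full rectangle; Merging all regions: the regions partially overlap (shared area 43.93 mm²), so overlapping operands fuse into one piece — 1 connected region; (rotated 30° about Z; rotation is an isometry so areas/perimeters/island counts are preserved). The outline is a single polygon with 11 vertices. Extrusion per mm of travel: 0.4 × 0.12 / (π × 1.425²) = 0.007524. Accumulating E over each segment gives final E = 0.5121.

G0 X-5.80 Y1.55 Z6.60
G1 X-5.20 Y-3.00 E0.0345
G1 X-1.55 Y-5.80 E0.0691
G1 X3.00 Y-5.20 E0.1037
G1 X5.80 Y-1.55 E0.1383
G1 X5.69 Y-0.76 E0.1443
G1 X19.50 Y7.22 E0.2643
G1 X16.00 Y13.28 E0.3170
G1 X2.19 Y5.31 E0.4369
G1 X1.55 Y5.80 E0.4430
G1 X-3.00 Y5.20 E0.4775
G1 X-5.80 Y1.55 E0.5121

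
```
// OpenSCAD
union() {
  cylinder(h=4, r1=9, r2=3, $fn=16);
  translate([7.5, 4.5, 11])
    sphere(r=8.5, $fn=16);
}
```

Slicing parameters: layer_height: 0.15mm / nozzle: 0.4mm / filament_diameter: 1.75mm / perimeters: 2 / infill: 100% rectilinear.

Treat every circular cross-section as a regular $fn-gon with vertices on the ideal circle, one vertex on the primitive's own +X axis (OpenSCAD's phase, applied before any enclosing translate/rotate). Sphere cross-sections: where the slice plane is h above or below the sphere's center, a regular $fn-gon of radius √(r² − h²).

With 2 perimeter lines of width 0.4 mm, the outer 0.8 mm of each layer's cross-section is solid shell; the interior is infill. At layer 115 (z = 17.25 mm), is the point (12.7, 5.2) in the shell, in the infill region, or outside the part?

At z = 17.25 mm: the cone is absent (z outside [0, 4]); the r=8.5 sphere at (7.5, 4.5) contributes a regular 16-gon of circumradius √(8.5²−6.25²) = 5.761; Taking the union: only the r=8.5 sphere at (7.5, 4.5) is present, so the union is just that shape — 1 connected region. Overall, the cross-section is a single solid region. The nearest boundary edge runs (13.26, 4.50)→(12.82, 6.70); distance from the point to it = 0.41 mm. The point is inside the cross-section, 0.41 mm from the nearest boundary — within the 0.8 mm shell band (2 × 0.4).

shell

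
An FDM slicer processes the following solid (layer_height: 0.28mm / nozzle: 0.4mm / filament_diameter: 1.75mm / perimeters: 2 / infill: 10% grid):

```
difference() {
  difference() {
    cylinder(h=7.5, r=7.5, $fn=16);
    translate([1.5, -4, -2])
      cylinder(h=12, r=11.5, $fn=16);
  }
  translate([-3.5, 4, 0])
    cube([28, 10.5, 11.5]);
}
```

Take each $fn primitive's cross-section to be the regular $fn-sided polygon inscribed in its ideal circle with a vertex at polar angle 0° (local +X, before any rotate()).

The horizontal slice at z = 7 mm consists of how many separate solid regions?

At z = 7 mm: the r=7.5 cylinder gives a regular 16-gon of circumradius 7.5 (constant along its height); the r=11.5 cylinder at (1.5, -4) contributes a regular 16-gon of circumradius 11.5; Subtracting the remaining from the first: starting from the r=7.5 cylinder, the r=11.5 cylinder at (1.5, -4) partially overlaps it — only the 170.50 mm² overlap (of its 404.88 mm²) is removed, clipping the outline — 1 connected region; the cube at (-3.5, 4) (footprint 28×10.5) is included at this height; After the difference (first − rest): starting from that combined region, the 28×10.5 cube at (-3.5, 4) partially overlaps it — only the 1.15 mm² overlap (of its 294.00 mm²) is removed, clipping the outline — 1 connected region. The result has 1 disconnected region.

1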